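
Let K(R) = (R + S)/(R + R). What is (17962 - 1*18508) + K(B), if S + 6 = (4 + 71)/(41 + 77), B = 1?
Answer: -129371/236 ≈ -548.18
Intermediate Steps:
S = -633/118 (S = -6 + (4 + 71)/(41 + 77) = -6 + 75/118 = -633/118 ≈ -5.3644)
K(R) = (-633/118 + R)/(2*R) (K(R) = (R - 633/118)/(R + R) = (-633/118 + R)/((2*R)) = (-633/118 + R)*(1/(2*R)) = (-633/118 + R)/(2*R))
(17962 - 1*18508) + K(B) = (17962 - 1*18508) + (1/236)*(-633 + 118*1)/1 = (17962 - 18508) + (1/236)*1*(-633 + 118) = -546 + (1/236)*1*(-515) = -546 - 515/236 = -129371/236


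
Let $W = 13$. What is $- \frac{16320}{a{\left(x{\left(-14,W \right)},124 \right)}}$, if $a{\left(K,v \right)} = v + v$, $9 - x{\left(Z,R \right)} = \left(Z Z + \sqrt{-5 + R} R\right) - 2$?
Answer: $- \frac{2040}{31} \approx -65.806$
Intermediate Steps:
$x{\left(Z,R \right)} = 11 - Z^{2} - R \sqrt{-5 + R}$ ($x{\left(Z,R \right)} = 9 - \left(\left(Z Z + \sqrt{-5 + R} R\right) - 2\right) = 9 - \left(\left(Z^{2} + R \sqrt{-5 + R}\right) - 2\right) = 9 - \left(-2 + Z^{2} + R \sqrt{-5 + R}\right) = 11 - Z^{2} - R \sqrt{-5 + R}$)
$a{\left(K,v \right)} = 2 v$
$- \frac{16320}{a{\left(x{\left(-14,W \right)},124 \right)}} = - \frac{16320}{2 \cdot 124} = - \frac{16320}{248} = \left(-16320\right) \frac{1}{248} = - \frac{2040}{31}$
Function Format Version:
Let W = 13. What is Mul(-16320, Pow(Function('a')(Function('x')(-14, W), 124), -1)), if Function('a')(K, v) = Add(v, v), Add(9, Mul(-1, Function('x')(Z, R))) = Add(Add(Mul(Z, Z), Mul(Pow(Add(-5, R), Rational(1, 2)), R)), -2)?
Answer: Rational(-2040, 31) ≈ -65.806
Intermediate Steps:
Function('x')(Z, R) = Add(11, Mul(-1, Pow(Z, 2)), Mul(-1, R, Pow(Add(-5, R), Rational(1, 2)))) (Function('x')(Z, R) = Add(9, Mul(-1, Add(Add(Mul(Z, Z), Mul(Pow(Add(-5, R), Rational(1, 2)), R)), -2))) = Add(9, Mul(-1, Add(Add(Pow(Z, 2), Mul(R, Pow(Add(-5, R), Rational(1, 2)))), -2))) = Add(9, Mul(-1, Add(-2, Pow(Z, 2), Mul(R, Pow(Add(-5, R), Rational(1, 2)))))) = Add(9, Add(2, Mul(-1, Pow(Z, 2)), Mul(-1, R, Pow(Add(-5, R), Rational(1, 2))))) = Add(11, Mul(-1, Pow(Z, 2)), Mul(-1, R, Pow(Add(-5, R), Rational(1, 2)))))
Function('a')(K, v) = Mul(2, v)
Mul(-16320, Pow(Function('a')(Function('x')(-14, W), 124), -1)) = Mul(-16320, Pow(Mul(2, 124), -1)) = Mul(-16320, Pow(248, -1)) = Mul(-16320, Rational(1, 248)) = Rational(-2040, 31)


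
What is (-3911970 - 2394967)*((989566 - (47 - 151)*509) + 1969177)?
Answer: -18994469717223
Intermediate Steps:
(-3911970 - 2394967)*((989566 - (47 - 151)*509) + 1969177) = -6306937*((989566 - (-104)*509) + 1969177) = -6306937*((989566 - 1*(-52936)) + 1969177) = -6306937*((989566 + 52936) + 1969177) = -6306937*(1042502 + 1969177) = -6306937*3011679 = -18994469717223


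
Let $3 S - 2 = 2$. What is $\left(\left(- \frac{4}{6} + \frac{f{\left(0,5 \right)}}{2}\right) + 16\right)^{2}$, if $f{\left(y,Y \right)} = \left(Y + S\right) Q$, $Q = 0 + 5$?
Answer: $\frac{34969}{36} \approx 971.36$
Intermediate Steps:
$Q = 5$
$S = \frac{4}{3}$ ($S = \frac{2}{3} + \frac{1}{3} \cdot 2 = \frac{2}{3} + \frac{2}{3} = \frac{4}{3} \approx 1.3333$)
$f{\left(y,Y \right)} = \frac{20}{3} + 5 Y$ ($f{\left(y,Y \right)} = \left(Y + \frac{4}{3}\right) 5 = \left(\frac{4}{3} + Y\right) 5 = \frac{20}{3} + 5 Y$)
$\left(\left(- \frac{4}{6} + \frac{f{\left(0,5 \right)}}{2}\right) + 16\right)^{2} = \left(\left(- \frac{4}{6} + \frac{\frac{20}{3} + 5 \cdot 5}{2}\right) + 16\right)^{2} = \left(\left(\left(-4\right) \frac{1}{6} + \left(\frac{20}{3} + 25\right) \frac{1}{2}\right) + 16\right)^{2} = \left(\left(- \frac{2}{3} + \frac{95}{3} \cdot \frac{1}{2}\right) + 16\right)^{2} = \left(\left(- \frac{2}{3} + \frac{95}{6}\right) + 16\right)^{2} = \left(\frac{91}{6} + 16\right)^{2} = \left(\frac{187}{6}\right)^{2} = \frac{34969}{36}$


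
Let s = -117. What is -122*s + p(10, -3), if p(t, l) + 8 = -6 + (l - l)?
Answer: 14260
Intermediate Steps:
p(t, l) = -14 (p(t, l) = -8 + (-6 + (l - l)) = -8 + (-6 + 0) = -8 - 6 = -14)
-122*s + p(10, -3) = -122*(-117) - 14 = 14274 - 14 = 14260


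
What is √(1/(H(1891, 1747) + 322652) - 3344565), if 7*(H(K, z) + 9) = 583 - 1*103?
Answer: 11*I*√141052057866180538/2258981 ≈ 1828.8*I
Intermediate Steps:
H(K, z) = 417/7 (H(K, z) = -9 + (583 - 1*103)/7 = -9 + (583 - 103)/7 = -9 + (⅐)*480 = -9 + 480/7 = 417/7)
√(1/(H(1891, 1747) + 322652) - 3344565) = √(1/(417/7 + 322652) - 3344565) = √(1/(2258981/7) - 3344565) = √(7/2258981 - 3344565) = √(-7555308788258/2258981) = 11*I*√141052057866180538/2258981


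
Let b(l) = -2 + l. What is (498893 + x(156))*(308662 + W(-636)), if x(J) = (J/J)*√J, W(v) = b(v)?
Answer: 153671017432 + 616048*√39 ≈ 1.5367e+11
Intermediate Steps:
W(v) = -2 + v
x(J) = √J (x(J) = 1*√J = √J)
(498893 + x(156))*(308662 + W(-636)) = (498893 + √156)*(308662 + (-2 - 636)) = (498893 + 2*√39)*(308662 - 638) = (498893 + 2*√39)*308024 = 153671017432 + 616048*√39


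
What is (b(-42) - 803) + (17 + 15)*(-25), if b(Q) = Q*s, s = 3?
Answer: -1729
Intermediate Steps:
b(Q) = 3*Q (b(Q) = Q*3 = 3*Q)
(b(-42) - 803) + (17 + 15)*(-25) = (3*(-42) - 803) + (17 + 15)*(-25) = (-126 - 803) + 32*(-25) = -929 - 800 = -1729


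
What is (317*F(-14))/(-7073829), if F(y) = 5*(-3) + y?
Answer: 9193/7073829 ≈ 0.0012996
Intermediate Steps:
F(y) = -15 + y
(317*F(-14))/(-7073829) = (317*(-15 - 14))/(-7073829) = (317*(-29))*(-1/7073829) = -9193*(-1/7073829) = 9193/7073829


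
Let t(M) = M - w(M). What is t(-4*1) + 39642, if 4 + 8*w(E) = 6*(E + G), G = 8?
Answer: 79271/2 ≈ 39636.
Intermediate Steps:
w(E) = 11/2 + 3*E/4 (w(E) = -1/2 + (6*(E + 8))/8 = -1/2 + (6*(8 + E))/8 = -1/2 + (48 + 6*E)/8 = -1/2 + (6 + 3*E/4) = 11/2 + 3*E/4)
t(M) = -11/2 + M/4 (t(M) = M - (11/2 + 3*M/4) = M + (-11/2 - 3*M/4) = -11/2 + M/4)
t(-4*1) + 39642 = (-11/2 + (-4*1)/4) + 39642 = (-11/2 + (1/4)*(-4)) + 39642 = (-11/2 - 1) + 39642 = -13/2 + 39642 = 79271/2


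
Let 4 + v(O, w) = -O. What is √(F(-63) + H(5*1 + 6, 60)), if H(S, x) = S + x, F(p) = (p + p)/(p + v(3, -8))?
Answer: 2*√455/5 ≈ 8.5323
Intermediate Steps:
v(O, w) = -4 - O
F(p) = 2*p/(-7 + p) (F(p) = (p + p)/(p + (-4 - 1*3)) = (2*p)/(p + (-4 - 3)) = (2*p)/(p - 7) = (2*p)/(-7 + p) = 2*p/(-7 + p))
√(F(-63) + H(5*1 + 6, 60)) = √(2*(-63)/(-7 - 63) + ((5*1 + 6) + 60)) = √(2*(-63)/(-70) + ((5 + 6) + 60)) = √(2*(-63)*(-1/70) + (11 + 60)) = √(9/5 + 71) = √(364/5) = 2*√455/5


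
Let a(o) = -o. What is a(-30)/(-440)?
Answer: -3/44 ≈ -0.068182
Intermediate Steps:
a(-30)/(-440) = -1*(-30)/(-440) = 30*(-1/440) = -3/44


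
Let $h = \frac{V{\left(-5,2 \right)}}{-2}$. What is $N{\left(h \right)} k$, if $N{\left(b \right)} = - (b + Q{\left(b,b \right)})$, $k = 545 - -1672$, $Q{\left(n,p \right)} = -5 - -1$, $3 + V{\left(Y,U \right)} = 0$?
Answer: $\frac{11085}{2} \approx 5542.5$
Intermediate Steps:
$V{\left(Y,U \right)} = -3$ ($V{\left(Y,U \right)} = -3 + 0 = -3$)
$h = \frac{3}{2}$ ($h = - \frac{3}{-2} = \left(-3\right) \left(- \frac{1}{2}\right) = \frac{3}{2} \approx 1.5$)
$Q{\left(n,p \right)} = -4$ ($Q{\left(n,p \right)} = -5 + 1 = -4$)
$k = 2217$ ($k = 545 + 1672 = 2217$)
$N{\left(b \right)} = 4 - b$ ($N{\left(b \right)} = - (b - 4) = - (-4 + b) = 4 - b$)
$N{\left(h \right)} k = \left(4 - \frac{3}{2}\right) 2217 = \frac{5}{2} \cdot 2217 = \frac{11085}{2}$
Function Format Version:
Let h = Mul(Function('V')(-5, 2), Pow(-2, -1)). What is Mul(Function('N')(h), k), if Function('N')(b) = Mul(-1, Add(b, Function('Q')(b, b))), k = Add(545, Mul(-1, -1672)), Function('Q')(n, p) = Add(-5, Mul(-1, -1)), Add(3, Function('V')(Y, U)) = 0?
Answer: Rational(11085, 2) ≈ 5542.5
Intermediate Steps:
Function('V')(Y, U) = -3 (Function('V')(Y, U) = Add(-3, 0) = -3)
h = Rational(3, 2) (h = Mul(-3, Pow(-2, -1)) = Mul(-3, Rational(-1, 2)) = Rational(3, 2) ≈ 1.5000)
Function('Q')(n, p) = -4 (Function('Q')(n, p) = Add(-5, 1) = -4)
k = 2217 (k = Add(545, 1672) = 2217)
Function('N')(b) = Add(4, Mul(-1, b)) (Function('N')(b) = Mul(-1, Add(b, -4)) = Mul(-1, Add(-4, b)) = Add(4, Mul(-1, b)))
Mul(Function('N')(h), k) = Mul(Add(4, Mul(-1, Rational(3, 2))), 2217) = Mul(Add(4, Rational(-3, 2)), 2217) = Mul(Rational(5, 2), 2217) = Rational(11085, 2)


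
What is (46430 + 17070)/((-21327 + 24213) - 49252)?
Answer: -31750/23183 ≈ -1.3695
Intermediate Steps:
(46430 + 17070)/((-21327 + 24213) - 49252) = 63500/(2886 - 49252) = 63500/(-46366) = 63500*(-1/46366) = -31750/23183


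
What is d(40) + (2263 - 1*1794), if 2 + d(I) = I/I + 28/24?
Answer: 2815/6 ≈ 469.17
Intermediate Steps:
d(I) = 1/6 (d(I) = -2 + (I/I + 28/24) = -2 + (1 + 28*(1/24)) = -2 + (1 + 7/6) = -2 + 13/6 = 1/6)
d(40) + (2263 - 1*1794) = 1/6 + (2263 - 1*1794) = 1/6 + (2263 - 1794) = 1/6 + 469 = 2815/6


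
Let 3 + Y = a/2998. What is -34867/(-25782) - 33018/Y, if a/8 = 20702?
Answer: -1273323374287/2019014202 ≈ -630.67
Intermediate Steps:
a = 165616 (a = 8*20702 = 165616)
Y = 78311/1499 (Y = -3 + 165616/2998 = -3 + 165616*(1/2998) = -3 + 82808/1499 = 78311/1499 ≈ 52.242)
-34867/(-25782) - 33018/Y = -34867/(-25782) - 33018/78311/1499 = -34867*(-1/25782) - 33018*1499/78311 = 34867/25782 - 49493982/78311 = -1273323374287/2019014202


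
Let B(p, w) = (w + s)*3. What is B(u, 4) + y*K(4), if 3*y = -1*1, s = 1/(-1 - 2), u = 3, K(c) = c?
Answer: 29/3 ≈ 9.6667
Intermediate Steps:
s = -1/3 (s = 1/(-3) = -1/3 ≈ -0.33333)
y = -1/3 (y = (-1*1)/3 = (1/3)*(-1) = -1/3 ≈ -0.33333)
B(p, w) = -1 + 3*w (B(p, w) = (w - 1/3)*3 = (-1/3 + w)*3 = -1 + 3*w)
B(u, 4) + y*K(4) = (-1 + 3*4) - 1/3*4 = (-1 + 12) - 4/3 = 11 - 4/3 = 29/3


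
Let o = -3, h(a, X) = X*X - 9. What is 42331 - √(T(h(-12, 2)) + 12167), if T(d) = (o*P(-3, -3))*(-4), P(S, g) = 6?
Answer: 42331 - √12239 ≈ 42220.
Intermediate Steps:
h(a, X) = -9 + X² (h(a, X) = X² - 9 = -9 + X²)
T(d) = 72 (T(d) = -3*6*(-4) = -18*(-4) = 72)
42331 - √(T(h(-12, 2)) + 12167) = 42331 - √(72 + 12167) = 42331 - √12239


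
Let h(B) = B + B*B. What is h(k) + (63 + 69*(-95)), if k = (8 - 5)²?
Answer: -6402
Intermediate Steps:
k = 9 (k = 3² = 9)
h(B) = B + B²
h(k) + (63 + 69*(-95)) = 9*(1 + 9) + (63 + 69*(-95)) = 9*10 + (63 - 6555) = 90 - 6492 = -6402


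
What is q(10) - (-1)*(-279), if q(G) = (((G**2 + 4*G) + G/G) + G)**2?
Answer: 22522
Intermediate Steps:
q(G) = (1 + G**2 + 5*G)**2 (q(G) = (((G**2 + 4*G) + 1) + G)**2 = ((1 + G**2 + 4*G) + G)**2 = (1 + G**2 + 5*G)**2)
q(10) - (-1)*(-279) = (1 + 10**2 + 5*10)**2 - (-1)*(-279) = (1 + 100 + 50)**2 - 1*279 = 151**2 - 279 = 22801 - 279 = 22522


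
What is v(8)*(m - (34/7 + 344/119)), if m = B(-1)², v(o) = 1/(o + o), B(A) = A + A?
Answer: -223/952 ≈ -0.23424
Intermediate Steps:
B(A) = 2*A
v(o) = 1/(2*o)
m = 4 (m = (2*(-1))² = (-2)² = 4)
v(8)*(m - (34/7 + 344/119)) = ((½)/8)*(4 - (34/7 + 344/119)) = ((½)*(⅛))*(4 - (34*(⅐) + 344*(1/119))) = (4 - (34/7 + 344/119))/16 = (4 - 1*922/119)/16 = (4 - 922/119)/16 = (1/16)*(-446/119) = -223/952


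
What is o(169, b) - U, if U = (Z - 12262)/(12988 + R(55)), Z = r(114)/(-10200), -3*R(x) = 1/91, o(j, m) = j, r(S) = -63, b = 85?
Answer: 2048754018467/12055458200 ≈ 169.94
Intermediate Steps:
R(x) = -1/273 (R(x) = -⅓/91 = -⅓*1/91 = -1/273)
Z = 21/3400 (Z = -63/(-10200) = -63*(-1/10200) = 21/3400 ≈ 0.0061765)
U = -11381582667/12055458200 (U = (21/3400 - 12262)/(12988 - 1/273) = -41690779/(3400*3545723/273) = -41690779/3400*273/3545723 = -11381582667/12055458200 ≈ -0.94410)
o(169, b) - U = 169 - 1*(-11381582667/12055458200) = 169 + 11381582667/12055458200 = 2048754018467/12055458200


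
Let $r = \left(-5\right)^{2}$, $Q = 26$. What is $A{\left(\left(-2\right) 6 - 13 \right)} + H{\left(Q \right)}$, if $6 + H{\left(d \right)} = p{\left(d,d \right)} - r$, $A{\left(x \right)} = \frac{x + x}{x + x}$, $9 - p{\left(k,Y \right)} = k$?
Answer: $-47$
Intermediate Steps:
$p{\left(k,Y \right)} = 9 - k$
$r = 25$
$A{\left(x \right)} = 1$ ($A{\left(x \right)} = \frac{2 x}{2 x} = 2 x \frac{1}{2 x} = 1$)
$H{\left(d \right)} = -22 - d$ ($H{\left(d \right)} = -6 - \left(16 + d\right) = -22 - d$)
$A{\left(\left(-2\right) 6 - 13 \right)} + H{\left(Q \right)} = 1 - 48 = -47$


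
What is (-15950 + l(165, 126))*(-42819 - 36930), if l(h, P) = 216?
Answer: 1254770766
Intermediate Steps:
(-15950 + l(165, 126))*(-42819 - 36930) = (-15950 + 216)*(-42819 - 36930) = -15734*(-79749) = 1254770766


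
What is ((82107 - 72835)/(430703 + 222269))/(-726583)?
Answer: -2318/118609588669 ≈ -1.9543e-8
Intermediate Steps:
((82107 - 72835)/(430703 + 222269))/(-726583) = (9272/652972)*(-1/726583) = (9272*(1/652972))*(-1/726583) = (2318/163243)*(-1/726583) = -2318/118609588669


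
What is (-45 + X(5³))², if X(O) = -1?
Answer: 2116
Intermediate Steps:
(-45 + X(5³))² = (-45 - 1)² = (-46)² = 2116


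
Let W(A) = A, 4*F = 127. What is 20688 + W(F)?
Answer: 82879/4 ≈ 20720.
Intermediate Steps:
F = 127/4 (F = (1/4)*127 = 127/4 ≈ 31.750)
20688 + W(F) = 20688 + 127/4 = 82879/4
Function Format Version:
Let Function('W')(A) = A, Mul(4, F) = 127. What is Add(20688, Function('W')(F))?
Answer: Rational(82879, 4) ≈ 20720.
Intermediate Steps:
F = Rational(127, 4) (F = Mul(Rational(1, 4), 127) = Rational(127, 4) ≈ 31.750)
Add(20688, Function('W')(F)) = Add(20688, Rational(127, 4)) = Rational(82879, 4)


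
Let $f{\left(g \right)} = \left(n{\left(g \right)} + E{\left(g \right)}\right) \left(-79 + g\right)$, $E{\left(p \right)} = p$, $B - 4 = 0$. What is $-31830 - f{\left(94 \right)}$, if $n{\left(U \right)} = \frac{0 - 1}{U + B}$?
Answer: $- \frac{3257505}{98} \approx -33240.0$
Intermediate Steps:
$B = 4$ ($B = 4 + 0 = 4$)
$n{\left(U \right)} = - \frac{1}{4 + U}$ ($n{\left(U \right)} = \frac{0 - 1}{U + 4} = - \frac{1}{4 + U}$)
$f{\left(g \right)} = \left(-79 + g\right) \left(g - \frac{1}{4 + g}\right)$ ($f{\left(g \right)} = \left(- \frac{1}{4 + g} + g\right) \left(-79 + g\right) = \left(g - \frac{1}{4 + g}\right) \left(-79 + g\right) = \left(-79 + g\right) \left(g - \frac{1}{4 + g}\right)$)
$-31830 - f{\left(94 \right)} = -31830 - \frac{79 - 94 + 94 \left(-79 + 94\right) \left(4 + 94\right)}{4 + 94} = -31830 - \frac{79 - 94 + 94 \cdot 15 \cdot 98}{98} = -31830 - \frac{79 - 94 + 138180}{98} = -31830 - \frac{1}{98} \cdot 138165 = -31830 - \frac{138165}{98} = - \frac{3257505}{98}$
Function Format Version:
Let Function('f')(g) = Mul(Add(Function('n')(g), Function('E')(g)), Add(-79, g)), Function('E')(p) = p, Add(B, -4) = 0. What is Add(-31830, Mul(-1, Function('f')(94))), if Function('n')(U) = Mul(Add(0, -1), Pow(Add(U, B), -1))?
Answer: Rational(-3257505, 98) ≈ -33240.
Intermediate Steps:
B = 4 (B = Add(4, 0) = 4)
Function('n')(U) = Mul(-1, Pow(Add(4, U), -1)) (Function('n')(U) = Mul(Add(0, -1), Pow(Add(U, 4), -1)) = Mul(-1, Pow(Add(4, U), -1)))
Function('f')(g) = Mul(Add(-79, g), Add(g, Mul(-1, Pow(Add(4, g), -1)))) (Function('f')(g) = Mul(Add(Mul(-1, Pow(Add(4, g), -1)), g), Add(-79, g)) = Mul(Add(g, Mul(-1, Pow(Add(4, g), -1))), Add(-79, g)) = Mul(Add(-79, g), Add(g, Mul(-1, Pow(Add(4, g), -1)))))
Add(-31830, Mul(-1, Function('f')(94))) = Add(-31830, Mul(-1, Mul(Pow(Add(4, 94), -1), Add(79, Mul(-1, 94), Mul(94, Add(-79, 94), Add(4, 94)))))) = Add(-31830, Mul(-1, Mul(Pow(98, -1), Add(79, -94, Mul(94, 15, 98))))) = Add(-31830, Mul(-1, Mul(Rational(1, 98), Add(79, -94, 138180)))) = Add(-31830, Mul(-1, Mul(Rational(1, 98), 138165))) = Add(-31830, Mul(-1, Rational(138165, 98))) = Add(-31830, Rational(-138165, 98)) = Rational(-3257505, 98)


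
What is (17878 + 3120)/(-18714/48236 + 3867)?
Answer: 506429764/93254949 ≈ 5.4306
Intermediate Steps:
(17878 + 3120)/(-18714/48236 + 3867) = 20998/(-18714*1/48236 + 3867) = 20998/(-9357/24118 + 3867) = 20998/(93254949/24118) = 20998*(24118/93254949) = 506429764/93254949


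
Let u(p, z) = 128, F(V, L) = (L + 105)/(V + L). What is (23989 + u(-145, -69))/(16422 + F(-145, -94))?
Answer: 5763963/3924847 ≈ 1.4686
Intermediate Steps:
F(V, L) = (105 + L)/(L + V)
(23989 + u(-145, -69))/(16422 + F(-145, -94)) = (23989 + 128)/(16422 + (105 - 94)/(-94 - 145)) = 24117/(16422 + 11/(-239)) = 24117/(16422 - 1/239*11) = 24117/(16422 - 11/239) = 24117/(3924847/239) = 24117*(239/3924847) = 5763963/3924847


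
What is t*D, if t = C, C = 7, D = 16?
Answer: 112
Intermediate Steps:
t = 7
t*D = 7*16 = 112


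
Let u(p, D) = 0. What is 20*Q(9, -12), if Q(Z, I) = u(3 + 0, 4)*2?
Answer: 0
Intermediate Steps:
Q(Z, I) = 0 (Q(Z, I) = 0*2 = 0)
20*Q(9, -12) = 20*0 = 0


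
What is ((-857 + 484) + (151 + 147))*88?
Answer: -6600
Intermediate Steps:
((-857 + 484) + (151 + 147))*88 = (-373 + 298)*88 = -75*88 = -6600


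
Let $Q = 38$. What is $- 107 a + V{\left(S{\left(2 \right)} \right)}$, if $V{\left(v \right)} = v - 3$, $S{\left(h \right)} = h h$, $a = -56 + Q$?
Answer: $1927$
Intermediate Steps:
$a = -18$ ($a = -56 + 38 = -18$)
$S{\left(h \right)} = h^{2}$
$V{\left(v \right)} = -3 + v$
$- 107 a + V{\left(S{\left(2 \right)} \right)} = \left(-107\right) \left(-18\right) - \left(3 - 2^{2}\right) = 1926 + \left(-3 + 4\right) = 1926 + 1 = 1927$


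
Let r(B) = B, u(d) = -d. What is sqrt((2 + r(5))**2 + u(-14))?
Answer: 3*sqrt(7) ≈ 7.9373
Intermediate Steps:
sqrt((2 + r(5))**2 + u(-14)) = sqrt((2 + 5)**2 - 1*(-14)) = sqrt(7**2 + 14) = sqrt(49 + 14) = sqrt(63) = 3*sqrt(7)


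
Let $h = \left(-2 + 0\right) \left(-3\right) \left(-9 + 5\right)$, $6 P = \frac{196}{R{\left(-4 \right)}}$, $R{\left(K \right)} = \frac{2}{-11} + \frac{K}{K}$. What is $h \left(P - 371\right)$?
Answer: $\frac{71512}{9} \approx 7945.8$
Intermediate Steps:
$R{\left(K \right)} = \frac{9}{11}$ ($R{\left(K \right)} = 2 \left(- \frac{1}{11}\right) + 1 = - \frac{2}{11} + 1 = \frac{9}{11}$)
$P = \frac{1078}{27}$ ($P = \frac{196 \frac{1}{\frac{9}{11}}}{6} = \frac{196 \cdot \frac{11}{9}}{6} = \frac{1}{6} \cdot \frac{2156}{9} = \frac{1078}{27} \approx 39.926$)
$h = -24$ ($h = \left(-2\right) \left(-3\right) \left(-4\right) = 6 \left(-4\right) = -24$)
$h \left(P - 371\right) = - 24 \left(\frac{1078}{27} - 371\right) = \left(-24\right) \left(- \frac{8939}{27}\right) = \frac{71512}{9}$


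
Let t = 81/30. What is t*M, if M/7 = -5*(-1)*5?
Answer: 945/2 ≈ 472.50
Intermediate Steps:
t = 27/10 (t = 81*(1/30) = 27/10 ≈ 2.7000)
M = 175 (M = 7*(-5*(-1)*5) = 7*(5*5) = 7*25 = 175)
t*M = (27/10)*175 = 945/2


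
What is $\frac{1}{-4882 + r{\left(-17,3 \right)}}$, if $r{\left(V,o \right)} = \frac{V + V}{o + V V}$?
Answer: $- \frac{146}{712789} \approx -0.00020483$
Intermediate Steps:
$r{\left(V,o \right)} = \frac{2 V}{o + V^{2}}$
$\frac{1}{-4882 + r{\left(-17,3 \right)}} = \frac{1}{-4882 + 2 \left(-17\right) \frac{1}{3 + \left(-17\right)^{2}}} = \frac{1}{-4882 + 2 \left(-17\right) \frac{1}{3 + 289}} = \frac{1}{-4882 + 2 \left(-17\right) \frac{1}{292}} = \frac{1}{-4882 - \frac{17}{146}} = \frac{1}{- \frac{712789}{146}} = - \frac{146}{712789}$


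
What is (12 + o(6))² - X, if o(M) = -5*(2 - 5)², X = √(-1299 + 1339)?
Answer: 1089 - 2*√10 ≈ 1082.7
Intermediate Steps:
X = 2*√10 (X = √40 = 2*√10 ≈ 6.3246)
o(M) = -45 (o(M) = -5*(-3)² = -5*9 = -45)
(12 + o(6))² - X = (12 - 45)² - 2*√10 = (-33)² - 2*√10 = 1089 - 2*√10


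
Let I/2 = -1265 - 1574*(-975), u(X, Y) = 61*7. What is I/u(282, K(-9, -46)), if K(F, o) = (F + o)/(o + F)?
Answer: 438110/61 ≈ 7182.1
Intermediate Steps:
K(F, o) = 1 (K(F, o) = (F + o)/(F + o) = 1)
u(X, Y) = 427
I = 3066770 (I = 2*(-1265 - 1574*(-975)) = 2*(-1265 + 1534650) = 2*1533385 = 3066770)
I/u(282, K(-9, -46)) = 3066770/427 = 3066770*(1/427) = 438110/61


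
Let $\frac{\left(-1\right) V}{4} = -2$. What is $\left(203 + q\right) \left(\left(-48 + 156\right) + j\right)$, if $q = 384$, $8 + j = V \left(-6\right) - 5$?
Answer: $27589$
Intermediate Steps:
$V = 8$ ($V = \left(-4\right) \left(-2\right) = 8$)
$j = -61$ ($j = -8 + \left(8 \left(-6\right) - 5\right) = -8 - 53 = -61$)
$\left(203 + q\right) \left(\left(-48 + 156\right) + j\right) = \left(203 + 384\right) \left(\left(-48 + 156\right) - 61\right) = 587 \left(108 - 61\right) = 587 \cdot 47 = 27589$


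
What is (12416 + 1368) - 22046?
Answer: -8262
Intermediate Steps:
(12416 + 1368) - 22046 = 13784 - 22046 = -8262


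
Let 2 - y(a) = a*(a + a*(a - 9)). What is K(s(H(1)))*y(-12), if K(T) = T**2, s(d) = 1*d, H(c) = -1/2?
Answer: 1441/2 ≈ 720.50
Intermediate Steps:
H(c) = -1/2 (H(c) = -1*1/2 = -1/2)
s(d) = d
y(a) = 2 - a*(a + a*(-9 + a)) (y(a) = 2 - a*(a + a*(a - 9)) = 2 - a*(a + a*(-9 + a)))
K(s(H(1)))*y(-12) = (-1/2)**2*(2 - 1*(-12)**3 + 8*(-12)**2) = (2 - 1*(-1728) + 8*144)/4 = (2 + 1728 + 1152)/4 = (1/4)*2882 = 1441/2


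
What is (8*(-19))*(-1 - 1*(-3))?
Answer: -304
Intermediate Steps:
(8*(-19))*(-1 - 1*(-3)) = -152*(-1 + 3) = -152*2 = -304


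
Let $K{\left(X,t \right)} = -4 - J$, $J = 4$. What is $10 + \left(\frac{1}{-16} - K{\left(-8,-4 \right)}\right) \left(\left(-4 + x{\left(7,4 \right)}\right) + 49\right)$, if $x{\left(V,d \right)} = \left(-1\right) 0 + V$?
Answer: $\frac{1691}{4} \approx 422.75$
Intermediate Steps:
$x{\left(V,d \right)} = V$ ($x{\left(V,d \right)} = 0 + V = V$)
$K{\left(X,t \right)} = -8$ ($K{\left(X,t \right)} = -4 - 4 = -8$)
$10 + \left(\frac{1}{-16} - K{\left(-8,-4 \right)}\right) \left(\left(-4 + x{\left(7,4 \right)}\right) + 49\right) = 10 + \left(\frac{1}{-16} - -8\right) \left(\left(-4 + 7\right) + 49\right) = 10 + \left(- \frac{1}{16} + 8\right) \left(3 + 49\right) = 10 + \frac{127}{16} \cdot 52 = 10 + \frac{1651}{4} = \frac{1691}{4}$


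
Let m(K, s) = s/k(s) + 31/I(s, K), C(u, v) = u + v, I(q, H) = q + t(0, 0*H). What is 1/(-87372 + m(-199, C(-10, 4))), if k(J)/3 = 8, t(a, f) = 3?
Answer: -12/1048591 ≈ -1.1444e-5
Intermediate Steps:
I(q, H) = 3 + q (I(q, H) = q + 3 = 3 + q)
k(J) = 24 (k(J) = 3*8 = 24)
m(K, s) = 31/(3 + s) + s/24 (m(K, s) = s/24 + 31/(3 + s) = 31/(3 + s) + s/24)
1/(-87372 + m(-199, C(-10, 4))) = 1/(-87372 + (744 + (-10 + 4)*(3 + (-10 + 4)))/(24*(3 + (-10 + 4)))) = 1/(-87372 + (744 - 6*(3 - 6))/(24*(3 - 6))) = 1/(-87372 + (1/24)*(744 - 6*(-3))/(-3)) = 1/(-87372 + (1/24)*(-⅓)*(744 + 18)) = 1/(-87372 + (1/24)*(-⅓)*762) = 1/(-87372 - 127/12) = 1/(-1048591/12) = -12/1048591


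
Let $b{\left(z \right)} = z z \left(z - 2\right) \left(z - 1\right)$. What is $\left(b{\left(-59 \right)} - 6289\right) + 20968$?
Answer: $12755139$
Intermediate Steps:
$b{\left(z \right)} = z^{2} \left(-1 + z\right) \left(-2 + z\right)$ ($b{\left(z \right)} = z^{2} \left(-2 + z\right) \left(-1 + z\right) = z^{2} \left(-1 + z\right) \left(-2 + z\right)$)
$\left(b{\left(-59 \right)} - 6289\right) + 20968 = \left(\left(-59\right)^{2} \left(2 + \left(-59\right)^{2} - -177\right) - 6289\right) + 20968 = \left(3481 \left(2 + 3481 + 177\right) - 6289\right) + 20968 = \left(3481 \cdot 3660 - 6289\right) + 20968 = \left(12740460 - 6289\right) + 20968 = 12734171 + 20968 = 12755139$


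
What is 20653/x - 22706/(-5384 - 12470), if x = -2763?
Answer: -153000992/24665301 ≈ -6.2031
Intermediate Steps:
20653/x - 22706/(-5384 - 12470) = 20653/(-2763) - 22706/(-5384 - 12470) = 20653*(-1/2763) - 22706/(-17854) = -20653/2763 - 22706*(-1/17854) = -20653/2763 + 11353/8927 = -153000992/24665301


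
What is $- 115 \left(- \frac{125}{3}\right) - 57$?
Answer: $\frac{14204}{3} \approx 4734.7$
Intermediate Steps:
$- 115 \left(- \frac{125}{3}\right) - 57 = - 115 \left(\left(-125\right) \frac{1}{3}\right) - 57 = \left(-115\right) \left(- \frac{125}{3}\right) - 57 = \frac{14375}{3} - 57 = \frac{14204}{3}$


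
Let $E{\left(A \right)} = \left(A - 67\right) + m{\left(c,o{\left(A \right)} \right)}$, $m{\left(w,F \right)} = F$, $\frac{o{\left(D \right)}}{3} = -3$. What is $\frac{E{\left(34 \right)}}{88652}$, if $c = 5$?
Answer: $- \frac{21}{44326} \approx -0.00047376$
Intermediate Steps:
$o{\left(D \right)} = -9$ ($o{\left(D \right)} = 3 \left(-3\right) = -9$)
$E{\left(A \right)} = -76 + A$ ($E{\left(A \right)} = \left(A - 67\right) - 9 = \left(-67 + A\right) - 9 = -76 + A$)
$\frac{E{\left(34 \right)}}{88652} = \frac{-76 + 34}{88652} = \left(-42\right) \frac{1}{88652} = - \frac{21}{44326}$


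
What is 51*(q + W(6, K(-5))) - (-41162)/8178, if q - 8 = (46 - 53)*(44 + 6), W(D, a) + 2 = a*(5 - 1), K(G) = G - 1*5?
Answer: -80058395/4089 ≈ -19579.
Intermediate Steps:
K(G) = -5 + G (K(G) = G - 5 = -5 + G)
W(D, a) = -2 + 4*a (W(D, a) = -2 + a*(5 - 1) = -2 + a*4 = -2 + 4*a)
q = -342 (q = 8 + (46 - 53)*(44 + 6) = 8 - 7*50 = 8 - 350 = -342)
51*(q + W(6, K(-5))) - (-41162)/8178 = 51*(-342 + (-2 + 4*(-5 - 5))) - (-41162)/8178 = 51*(-342 + (-2 + 4*(-10))) - (-41162)/8178 = 51*(-342 + (-2 - 40)) - 1*(-20581/4089) = 51*(-342 - 42) + 20581/4089 = 51*(-384) + 20581/4089 = -19584 + 20581/4089 = -80058395/4089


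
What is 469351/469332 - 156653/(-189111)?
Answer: 54093900919/29585281284 ≈ 1.8284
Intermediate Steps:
469351/469332 - 156653/(-189111) = 469351*(1/469332) - 156653*(-1/189111) = 469351/469332 + 156653/189111 = 54093900919/29585281284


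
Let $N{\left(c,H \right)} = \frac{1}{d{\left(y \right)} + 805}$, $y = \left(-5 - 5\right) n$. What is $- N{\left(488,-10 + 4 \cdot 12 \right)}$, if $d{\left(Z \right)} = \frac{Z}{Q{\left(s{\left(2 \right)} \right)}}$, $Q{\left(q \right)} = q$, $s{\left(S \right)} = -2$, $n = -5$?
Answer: $- \frac{1}{780} \approx -0.0012821$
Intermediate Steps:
$y = 50$ ($y = \left(-5 - 5\right) \left(-5\right) = \left(-10\right) \left(-5\right) = 50$)
$d{\left(Z \right)} = - \frac{Z}{2}$ ($d{\left(Z \right)} = \frac{Z}{-2} = Z \left(- \frac{1}{2}\right) = - \frac{Z}{2}$)
$N{\left(c,H \right)} = \frac{1}{780}$ ($N{\left(c,H \right)} = \frac{1}{\left(- \frac{1}{2}\right) 50 + 805} = \frac{1}{-25 + 805} = \frac{1}{780}$)
$- N{\left(488,-10 + 4 \cdot 12 \right)} = \left(-1\right) \frac{1}{780} = - \frac{1}{780}$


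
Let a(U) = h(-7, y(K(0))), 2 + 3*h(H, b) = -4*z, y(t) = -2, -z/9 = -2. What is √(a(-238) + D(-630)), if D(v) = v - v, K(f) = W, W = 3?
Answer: I*√222/3 ≈ 4.9666*I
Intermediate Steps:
z = 18 (z = -9*(-2) = 18)
K(f) = 3
h(H, b) = -74/3 (h(H, b) = -⅔ + (-4*18)/3 = -⅔ + (⅓)*(-72) = -⅔ - 24 = -74/3)
a(U) = -74/3
D(v) = 0
√(a(-238) + D(-630)) = √(-74/3 + 0) = √(-74/3) = I*√222/3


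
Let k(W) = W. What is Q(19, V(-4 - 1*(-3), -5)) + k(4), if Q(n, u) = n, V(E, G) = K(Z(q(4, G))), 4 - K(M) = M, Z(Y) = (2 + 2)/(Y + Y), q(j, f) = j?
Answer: 23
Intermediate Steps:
Z(Y) = 2/Y (Z(Y) = 4/((2*Y)) = 4*(1/(2*Y)) = 2/Y)
K(M) = 4 - M
V(E, G) = 7/2 (V(E, G) = 4 - 2/4 = 4 - 1*½ = 4 - ½ = 7/2)
Q(19, V(-4 - 1*(-3), -5)) + k(4) = 19 + 4 = 23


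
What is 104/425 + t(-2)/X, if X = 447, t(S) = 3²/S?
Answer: 29717/126650 ≈ 0.23464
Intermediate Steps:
t(S) = 9/S
104/425 + t(-2)/X = 104/425 + (9/(-2))/447 = 104*(1/425) + (9*(-½))*(1/447) = 104/425 - 9/2*1/447 = 104/425 - 3/298 = 29717/126650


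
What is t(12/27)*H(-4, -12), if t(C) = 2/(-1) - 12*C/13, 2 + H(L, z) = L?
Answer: 188/13 ≈ 14.462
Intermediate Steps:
H(L, z) = -2 + L
t(C) = -2 - 12*C/13 (t(C) = 2*(-1) - 12*C/13 = -2 - 12*C/13)
t(12/27)*H(-4, -12) = (-2 - 144/(13*27))*(-2 - 4) = (-2 - 144/(13*27))*(-6) = (-2 - 12/13*4/9)*(-6) = (-2 - 16/39)*(-6) = -94/39*(-6) = 188/13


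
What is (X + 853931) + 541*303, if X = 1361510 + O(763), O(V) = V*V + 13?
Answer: 2961546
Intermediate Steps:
O(V) = 13 + V² (O(V) = V² + 13 = 13 + V²)
X = 1943692 (X = 1361510 + (13 + 763²) = 1361510 + (13 + 582169) = 1361510 + 582182 = 1943692)
(X + 853931) + 541*303 = (1943692 + 853931) + 541*303 = 2797623 + 163923 = 2961546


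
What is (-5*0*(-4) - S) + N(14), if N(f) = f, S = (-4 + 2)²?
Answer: 10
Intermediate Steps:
S = 4 (S = (-2)² = 4)
(-5*0*(-4) - S) + N(14) = (-5*0*(-4) - 1*4) + 14 = (0*(-4) - 4) + 14 = (0 - 4) + 14 = -4 + 14 = 10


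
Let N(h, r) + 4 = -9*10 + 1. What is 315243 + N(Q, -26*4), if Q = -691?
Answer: 315150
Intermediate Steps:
N(h, r) = -93 (N(h, r) = -4 + (-9*10 + 1) = -4 + (-90 + 1) = -4 - 89 = -93)
315243 + N(Q, -26*4) = 315243 - 93 = 315150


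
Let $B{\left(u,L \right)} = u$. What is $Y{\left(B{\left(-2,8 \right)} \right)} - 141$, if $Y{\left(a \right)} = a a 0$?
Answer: $-141$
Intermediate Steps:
$Y{\left(a \right)} = 0$ ($Y{\left(a \right)} = a^{2} \cdot 0 = 0$)
$Y{\left(B{\left(-2,8 \right)} \right)} - 141 = 0 - 141 = -141$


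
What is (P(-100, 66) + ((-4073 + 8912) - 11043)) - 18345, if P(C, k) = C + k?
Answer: -24583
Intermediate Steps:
(P(-100, 66) + ((-4073 + 8912) - 11043)) - 18345 = ((-100 + 66) + ((-4073 + 8912) - 11043)) - 18345 = (-34 + (4839 - 11043)) - 18345 = (-34 - 6204) - 18345 = -6238 - 18345 = -24583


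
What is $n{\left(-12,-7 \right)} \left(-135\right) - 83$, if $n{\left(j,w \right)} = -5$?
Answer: $592$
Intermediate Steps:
$n{\left(-12,-7 \right)} \left(-135\right) - 83 = \left(-5\right) \left(-135\right) - 83 = 675 - 83 = 592$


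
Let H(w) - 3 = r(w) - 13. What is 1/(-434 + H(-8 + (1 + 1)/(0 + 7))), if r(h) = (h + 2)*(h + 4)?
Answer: -49/20716 ≈ -0.0023653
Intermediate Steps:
r(h) = (2 + h)*(4 + h)
H(w) = -2 + w² + 6*w (H(w) = 3 + ((8 + w² + 6*w) - 13) = 3 + (-5 + w² + 6*w) = -2 + w² + 6*w)
1/(-434 + H(-8 + (1 + 1)/(0 + 7))) = 1/(-434 + (-2 + (-8 + (1 + 1)/(0 + 7))² + 6*(-8 + (1 + 1)/(0 + 7)))) = 1/(-434 + (-2 + (-8 + 2/7)² + 6*(-8 + 2/7))) = 1/(-434 + (-2 + (-54/7)² + 6*(-54/7))) = 1/(-434 + (-2 + 2916/49 - 324/7)) = 1/(-434 + 550/49) = 1/(-20716/49) = -49/20716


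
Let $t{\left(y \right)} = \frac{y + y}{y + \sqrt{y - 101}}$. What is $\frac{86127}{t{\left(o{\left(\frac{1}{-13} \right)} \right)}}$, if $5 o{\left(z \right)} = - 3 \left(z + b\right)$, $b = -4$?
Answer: $\frac{86127}{2} + \frac{28709 i \sqrt{416390}}{106} \approx 43064.0 + 1.7477 \cdot 10^{5} i$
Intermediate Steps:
$o{\left(z \right)} = \frac{12}{5} - \frac{3 z}{5}$ ($o{\left(z \right)} = \frac{\left(-3\right) \left(z - 4\right)}{5} = \frac{\left(-3\right) \left(-4 + z\right)}{5} = \frac{12 - 3 z}{5} = \frac{12}{5} - \frac{3 z}{5}$)
$t{\left(y \right)} = \frac{2 y}{y + \sqrt{-101 + y}}$
$\frac{86127}{t{\left(o{\left(\frac{1}{-13} \right)} \right)}} = \frac{86127}{2 \left(\frac{12}{5} - \frac{3}{5 \left(-13\right)}\right) \frac{1}{\left(\frac{12}{5} - \frac{3}{5 \left(-13\right)}\right) + \sqrt{-101 + \left(\frac{12}{5} - \frac{3}{5 \left(-13\right)}\right)}}} = \frac{86127}{2 \left(\frac{12}{5} - - \frac{3}{65}\right) \frac{1}{\left(\frac{12}{5} - - \frac{3}{65}\right) + \sqrt{-101 + \left(\frac{12}{5} - - \frac{3}{65}\right)}}} = \frac{86127}{2 \left(\frac{12}{5} + \frac{3}{65}\right) \frac{1}{\left(\frac{12}{5} + \frac{3}{65}\right) + \sqrt{-101 + \left(\frac{12}{5} + \frac{3}{65}\right)}}} = \frac{86127}{2 \cdot \frac{159}{65} \frac{1}{\frac{159}{65} + \sqrt{-101 + \frac{159}{65}}}} = \frac{86127}{2 \cdot \frac{159}{65} \frac{1}{\frac{159}{65} + \sqrt{- \frac{6406}{65}}}} = \frac{86127}{2 \cdot \frac{159}{65} \frac{1}{\frac{159}{65} + \frac{i \sqrt{416390}}{65}}} = \frac{86127}{\frac{318}{65} \frac{1}{\frac{159}{65} + \frac{i \sqrt{416390}}{65}}} = 86127 \left(\frac{1}{2} + \frac{i \sqrt{416390}}{318}\right) = \frac{86127}{2} + \frac{28709 i \sqrt{416390}}{106}$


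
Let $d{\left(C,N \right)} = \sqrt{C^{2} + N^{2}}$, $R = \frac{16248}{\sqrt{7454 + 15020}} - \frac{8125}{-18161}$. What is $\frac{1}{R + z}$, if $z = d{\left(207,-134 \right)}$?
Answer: $\frac{15698089}{7023125 + 11349228 \sqrt{22474} + 15698089 \sqrt{60805}} \approx 0.0028136$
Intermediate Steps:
$R = \frac{625}{1397} + \frac{8124 \sqrt{22474}}{11237}$ ($R = \frac{16248}{\sqrt{22474}} - - \frac{625}{1397} = 16248 \frac{\sqrt{22474}}{22474} + \frac{625}{1397} = \frac{8124 \sqrt{22474}}{11237} + \frac{625}{1397} = \frac{625}{1397} + \frac{8124 \sqrt{22474}}{11237} \approx 108.83$)
$z = \sqrt{60805}$ ($z = \sqrt{207^{2} + \left(-134\right)^{2}} = \sqrt{42849 + 17956} = \sqrt{60805} \approx 246.59$)
$\frac{1}{R + z} = \frac{1}{\left(\frac{625}{1397} + \frac{8124 \sqrt{22474}}{11237}\right) + \sqrt{60805}} = \frac{1}{\frac{625}{1397} + \sqrt{60805} + \frac{8124 \sqrt{22474}}{11237}}$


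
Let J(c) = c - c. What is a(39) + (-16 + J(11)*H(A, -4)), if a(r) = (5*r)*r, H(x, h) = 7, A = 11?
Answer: 7589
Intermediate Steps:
J(c) = 0
a(r) = 5*r²
a(39) + (-16 + J(11)*H(A, -4)) = 5*39² + (-16 + 0*7) = 5*1521 + (-16 + 0) = 7605 - 16 = 7589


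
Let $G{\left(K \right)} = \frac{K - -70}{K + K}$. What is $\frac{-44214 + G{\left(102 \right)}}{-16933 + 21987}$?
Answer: $- \frac{2254871}{257754} \approx -8.7482$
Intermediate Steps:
$G{\left(K \right)} = \frac{70 + K}{2 K}$ ($G{\left(K \right)} = \frac{K + 70}{2 K} = \left(70 + K\right) \frac{1}{2 K} = \frac{70 + K}{2 K}$)
$\frac{-44214 + G{\left(102 \right)}}{-16933 + 21987} = \frac{-44214 + \frac{70 + 102}{2 \cdot 102}}{-16933 + 21987} = \frac{-44214 + \frac{1}{2} \cdot \frac{1}{102} \cdot 172}{5054} = \left(-44214 + \frac{43}{51}\right) \frac{1}{5054} = \left(- \frac{2254871}{51}\right) \frac{1}{5054} = - \frac{2254871}{257754}$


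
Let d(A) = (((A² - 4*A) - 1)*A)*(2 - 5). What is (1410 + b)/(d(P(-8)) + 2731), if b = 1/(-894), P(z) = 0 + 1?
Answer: 1260539/2452242 ≈ 0.51404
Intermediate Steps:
P(z) = 1
b = -1/894 ≈ -0.0011186
d(A) = -3*A*(-1 + A² - 4*A) (d(A) = ((-1 + A² - 4*A)*A)*(-3) = (A*(-1 + A² - 4*A))*(-3) = -3*A*(-1 + A² - 4*A))
(1410 + b)/(d(P(-8)) + 2731) = (1410 - 1/894)/(3*1*(1 - 1*1² + 4*1) + 2731) = 1260539/(894*(3*1*(1 - 1*1 + 4) + 2731)) = 1260539/(894*(3*1*(1 - 1 + 4) + 2731)) = 1260539/(894*(3*1*4 + 2731)) = 1260539/(894*(12 + 2731)) = (1260539/894)/2743 = (1260539/894)*(1/2743) = 1260539/2452242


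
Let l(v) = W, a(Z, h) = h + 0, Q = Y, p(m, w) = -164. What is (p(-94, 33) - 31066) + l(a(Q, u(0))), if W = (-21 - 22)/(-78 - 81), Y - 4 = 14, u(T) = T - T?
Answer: -4965527/159 ≈ -31230.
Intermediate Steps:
u(T) = 0
Y = 18 (Y = 4 + 14 = 18)
Q = 18
a(Z, h) = h
W = 43/159 (W = -43/(-159) = -43*(-1/159) = 43/159 ≈ 0.27044)
l(v) = 43/159
(p(-94, 33) - 31066) + l(a(Q, u(0))) = (-164 - 31066) + 43/159 = -31230 + 43/159 = -4965527/159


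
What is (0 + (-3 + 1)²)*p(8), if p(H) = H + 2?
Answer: 40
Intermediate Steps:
p(H) = 2 + H
(0 + (-3 + 1)²)*p(8) = (0 + (-3 + 1)²)*(2 + 8) = (0 + (-2)²)*10 = (0 + 4)*10 = 4*10 = 40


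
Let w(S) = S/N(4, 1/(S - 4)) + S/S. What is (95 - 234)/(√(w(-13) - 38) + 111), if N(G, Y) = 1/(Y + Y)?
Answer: -87431/70020 + 139*I*√1139/70020 ≈ -1.2487 + 0.066997*I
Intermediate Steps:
N(G, Y) = 1/(2*Y)
w(S) = 1 + S/(-2 + S/2) (w(S) = S/((1/(2*(1/(S - 4))))) + S/S = S/((1/(2*(1/(-4 + S))))) + 1 = S/(((-4 + S)/2)) + 1 = S/(-2 + S/2) + 1 = 1 + S/(-2 + S/2))
(95 - 234)/(√(w(-13) - 38) + 111) = (95 - 234)/(√((-4 + 3*(-13))/(-4 - 13) - 38) + 111) = -139/(√((-4 - 39)/(-17) - 38) + 111) = -139/(√(-1/17*(-43) - 38) + 111) = -139/(√(43/17 - 38) + 111) = -139/(√(-603/17) + 111) = -139/(3*I*√1139/17 + 111) = -139/(111 + 3*I*√1139/17)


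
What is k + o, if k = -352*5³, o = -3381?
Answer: -47381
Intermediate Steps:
k = -44000 (k = -352*125 = -44000)
k + o = -44000 - 3381 = -47381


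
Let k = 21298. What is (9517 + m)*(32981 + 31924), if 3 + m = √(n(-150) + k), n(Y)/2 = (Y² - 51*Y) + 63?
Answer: 617506170 + 129810*√20431 ≈ 6.3606e+8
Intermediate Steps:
n(Y) = 126 - 102*Y + 2*Y² (n(Y) = 2*((Y² - 51*Y) + 63) = 2*(63 + Y² - 51*Y) = 126 - 102*Y + 2*Y²)
m = -3 + 2*√20431 (m = -3 + √((126 - 102*(-150) + 2*(-150)²) + 21298) = -3 + √((126 + 15300 + 2*22500) + 21298) = -3 + √((126 + 15300 + 45000) + 21298) = -3 + √(60426 + 21298) = -3 + √81724 = -3 + 2*√20431 ≈ 282.87)
(9517 + m)*(32981 + 31924) = (9517 + (-3 + 2*√20431))*(32981 + 31924) = (9514 + 2*√20431)*64905 = 617506170 + 129810*√20431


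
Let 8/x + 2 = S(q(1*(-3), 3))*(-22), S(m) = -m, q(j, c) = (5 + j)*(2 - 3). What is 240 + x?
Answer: 5516/23 ≈ 239.83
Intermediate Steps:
q(j, c) = -5 - j (q(j, c) = (5 + j)*(-1) = -5 - j)
x = -4/23 (x = 8/(-2 - (-5 - (-3))*(-22)) = 8/(-2 - (-5 - 1*(-3))*(-22)) = 8/(-2 - (-5 + 3)*(-22)) = 8/(-2 - 1*(-2)*(-22)) = 8/(-2 + 2*(-22)) = 8/(-2 - 44) = 8/(-46) = 8*(-1/46) = -4/23 ≈ -0.17391)
240 + x = 240 - 4/23 = 5516/23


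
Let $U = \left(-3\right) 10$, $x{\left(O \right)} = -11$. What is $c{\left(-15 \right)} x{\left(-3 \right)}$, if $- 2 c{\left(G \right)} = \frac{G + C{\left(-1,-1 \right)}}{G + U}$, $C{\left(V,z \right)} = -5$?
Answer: $\frac{22}{9} \approx 2.4444$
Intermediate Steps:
$U = -30$
$c{\left(G \right)} = - \frac{-5 + G}{2 \left(-30 + G\right)}$ ($c{\left(G \right)} = - \frac{\left(G - 5\right) \frac{1}{G - 30}}{2} = - \frac{\left(-5 + G\right) \frac{1}{-30 + G}}{2} = - \frac{\frac{1}{-30 + G} \left(-5 + G\right)}{2} = - \frac{-5 + G}{2 \left(-30 + G\right)}$)
$c{\left(-15 \right)} x{\left(-3 \right)} = \frac{5 - -15}{2 \left(-30 - 15\right)} \left(-11\right) = \frac{5 + 15}{2 \left(-45\right)} \left(-11\right) = \frac{1}{2} \left(- \frac{1}{45}\right) 20 \left(-11\right) = \left(- \frac{2}{9}\right) \left(-11\right) = \frac{22}{9}$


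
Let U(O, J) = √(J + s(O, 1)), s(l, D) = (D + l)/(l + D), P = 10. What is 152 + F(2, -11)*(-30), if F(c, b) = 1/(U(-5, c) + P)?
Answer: 14444/97 + 30*√3/97 ≈ 149.44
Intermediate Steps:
s(l, D) = 1 (s(l, D) = (D + l)/(D + l) = 1)
U(O, J) = √(1 + J) (U(O, J) = √(J + 1) = √(1 + J))
F(c, b) = 1/(10 + √(1 + c)) (F(c, b) = 1/(√(1 + c) + 10) = 1/(10 + √(1 + c)))
152 + F(2, -11)*(-30) = 152 - 30/(10 + √(1 + 2)) = 152 - 30/(10 + √3)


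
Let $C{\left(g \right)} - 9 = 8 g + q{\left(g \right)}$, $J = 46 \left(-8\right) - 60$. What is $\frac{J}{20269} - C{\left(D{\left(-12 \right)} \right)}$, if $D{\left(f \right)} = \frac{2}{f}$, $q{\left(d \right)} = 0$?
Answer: $- \frac{467471}{60807} \approx -7.6878$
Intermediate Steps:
$J = -428$ ($J = -368 - 60 = -428$)
$C{\left(g \right)} = 9 + 8 g$ ($C{\left(g \right)} = 9 + \left(8 g + 0\right) = 9 + 8 g$)
$\frac{J}{20269} - C{\left(D{\left(-12 \right)} \right)} = - \frac{428}{20269} - \left(9 + 8 \frac{2}{-12}\right) = \left(-428\right) \frac{1}{20269} - \left(9 + 8 \cdot 2 \left(- \frac{1}{12}\right)\right) = - \frac{428}{20269} - \left(9 + 8 \left(- \frac{1}{6}\right)\right) = - \frac{428}{20269} - \left(9 - \frac{4}{3}\right) = - \frac{428}{20269} - \frac{23}{3} = - \frac{467471}{60807}$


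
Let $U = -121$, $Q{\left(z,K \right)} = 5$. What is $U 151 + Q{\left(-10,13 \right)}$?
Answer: $-18266$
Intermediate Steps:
$U 151 + Q{\left(-10,13 \right)} = \left(-121\right) 151 + 5 = -18271 + 5 = -18266$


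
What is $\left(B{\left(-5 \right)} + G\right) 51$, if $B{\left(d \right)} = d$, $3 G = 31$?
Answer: $272$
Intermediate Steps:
$G = \frac{31}{3}$ ($G = \frac{1}{3} \cdot 31 = \frac{31}{3} \approx 10.333$)
$\left(B{\left(-5 \right)} + G\right) 51 = \left(-5 + \frac{31}{3}\right) 51 = \frac{16}{3} \cdot 51 = 272$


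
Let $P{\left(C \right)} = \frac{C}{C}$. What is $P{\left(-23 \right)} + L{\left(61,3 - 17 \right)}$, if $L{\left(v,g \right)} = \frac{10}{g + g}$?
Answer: $\frac{9}{14} \approx 0.64286$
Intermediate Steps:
$L{\left(v,g \right)} = \frac{5}{g}$ ($L{\left(v,g \right)} = \frac{10}{2 g} = 10 \frac{1}{2 g} = \frac{5}{g}$)
$P{\left(C \right)} = 1$
$P{\left(-23 \right)} + L{\left(61,3 - 17 \right)} = 1 + \frac{5}{3 - 17} = 1 + \frac{5}{-14} = 1 + 5 \left(- \frac{1}{14}\right) = 1 - \frac{5}{14} = \frac{9}{14}$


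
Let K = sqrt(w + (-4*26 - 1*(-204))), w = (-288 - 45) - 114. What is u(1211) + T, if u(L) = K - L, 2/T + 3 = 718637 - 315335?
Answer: -488395087/403299 + I*sqrt(347) ≈ -1211.0 + 18.628*I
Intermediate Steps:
w = -447 (w = -333 - 114 = -447)
T = 2/403299 (T = 2/(-3 + (718637 - 315335)) = 2/(-3 + 403302) = 2/403299 ≈ 4.9591e-6)
K = I*sqrt(347) (K = sqrt(-447 + (-4*26 - 1*(-204))) = sqrt(-447 + (-104 + 204)) = sqrt(-447 + 100) = sqrt(-347) = I*sqrt(347) ≈ 18.628*I)
u(L) = -L + I*sqrt(347) (u(L) = I*sqrt(347) - L = -L + I*sqrt(347))
u(1211) + T = (-1*1211 + I*sqrt(347)) + 2/403299 = (-1211 + I*sqrt(347)) + 2/403299 = -488395087/403299 + I*sqrt(347)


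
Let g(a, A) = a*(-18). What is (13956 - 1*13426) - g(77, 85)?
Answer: 1916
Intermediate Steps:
g(a, A) = -18*a
(13956 - 1*13426) - g(77, 85) = (13956 - 1*13426) - (-18)*77 = (13956 - 13426) - 1*(-1386) = 530 + 1386 = 1916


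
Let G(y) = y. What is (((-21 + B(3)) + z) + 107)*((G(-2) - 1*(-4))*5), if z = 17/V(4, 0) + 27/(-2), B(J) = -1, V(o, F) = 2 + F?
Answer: 800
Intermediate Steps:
z = -5 (z = 17/(2 + 0) + 27/(-2) = 17/2 + 27*(-1/2) = 17*(1/2) - 27/2 = 17/2 - 27/2 = -5)
(((-21 + B(3)) + z) + 107)*((G(-2) - 1*(-4))*5) = (((-21 - 1) - 5) + 107)*((-2 - 1*(-4))*5) = ((-22 - 5) + 107)*((-2 + 4)*5) = (-27 + 107)*(2*5) = 80*10 = 800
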